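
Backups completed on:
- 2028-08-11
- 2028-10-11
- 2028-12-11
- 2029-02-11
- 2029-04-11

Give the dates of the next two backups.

2029-06-11, 2029-08-11

Each date is the 11th; the gaps (61, 61, 62, 59) track the month lengths.
The rule is the 11th of every 2 months.
June 2029: 2029-06-11.
Next: August 2029 → 2029-08-11.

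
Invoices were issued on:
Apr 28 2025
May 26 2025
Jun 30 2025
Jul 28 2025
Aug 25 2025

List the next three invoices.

Sep 29 2025, Oct 27 2025, Nov 24 2025

These are Mondays with 28, 35, 28, 28-day gaps.
Each is the final Monday of its month — Jun 30 2025 is past the 28th, so '4th Monday' doesn't fit.
September 2025 ends with Monday Sep 29 2025.
October 2025 ends with Monday Oct 27 2025.
November 2025 ends with Monday Nov 24 2025.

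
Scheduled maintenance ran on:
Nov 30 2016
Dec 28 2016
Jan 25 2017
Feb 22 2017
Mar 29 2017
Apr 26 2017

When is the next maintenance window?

May 31 2017

These are Wednesdays with 28, 28, 28, 35, 28-day gaps.
Each is the final Wednesday of its month — Nov 30 2016 is past the 28th, so '4th Wednesday' doesn't fit.
May 2017 ends with Wednesday May 31 2017.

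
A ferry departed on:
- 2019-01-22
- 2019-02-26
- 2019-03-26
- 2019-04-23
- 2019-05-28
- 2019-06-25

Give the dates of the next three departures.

These are Tuesdays at 28- or 35-day spacing (35, 28, 28, 35, 28).
The pattern: 4th Tuesday of the month.
July 2019 — 4th Tuesday is 2019-07-23.
4th Tuesday of August 2019: 2019-08-27.
September 2019 — 4th Tuesday is 2019-09-24.

2019-07-23, 2019-08-27, 2019-09-24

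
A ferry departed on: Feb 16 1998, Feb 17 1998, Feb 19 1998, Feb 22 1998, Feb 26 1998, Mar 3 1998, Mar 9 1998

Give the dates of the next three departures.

Gaps: 1, 2, 3, 4, 5, 6 days — each gap is 1 larger than the previous one.
Next gap: 7 days. Mar 9 1998 + 7 days = Mar 16 1998.
Next gap: 8 days. Mar 16 1998 + 8 days = Mar 24 1998.
Next gap: 9 days. Mar 24 1998 + 9 days = Apr 2 1998.

Mar 16 1998, Mar 24 1998, Apr 2 1998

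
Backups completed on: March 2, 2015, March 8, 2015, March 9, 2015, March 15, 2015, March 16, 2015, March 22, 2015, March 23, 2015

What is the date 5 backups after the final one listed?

Every event lands on a Monday or Sunday (gaps cycle 6, 1, 6, 1, 6, 1).
So the schedule is: every Monday and Sunday.
The following Sunday is March 29, 2015.
The following Monday is March 30, 2015.
The following Sunday is April 5, 2015.
Next Monday: April 6, 2015.
The following Sunday is April 12, 2015.

April 12, 2015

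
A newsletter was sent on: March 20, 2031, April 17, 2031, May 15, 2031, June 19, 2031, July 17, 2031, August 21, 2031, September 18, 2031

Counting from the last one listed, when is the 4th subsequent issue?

January 15, 2032

All dates are Thursdays, 28, 28, 35, 28, 35, 28 days apart.
Specifically, the 3rd Thursday of each month.
3rd Thursday of October 2031: October 16, 2031.
November 2031 — 3rd Thursday is November 20, 2031.
3rd Thursday of December 2031: December 18, 2031.
January 2032 — 3rd Thursday is January 15, 2032.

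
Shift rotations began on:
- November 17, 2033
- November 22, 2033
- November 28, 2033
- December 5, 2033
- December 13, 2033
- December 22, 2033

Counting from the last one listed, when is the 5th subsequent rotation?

February 20, 2034

Intervals are 5, 6, 7, 8, 9 days — an arithmetic progression with common difference 1.
Next gap: 10 days. December 22, 2033 + 10 days = January 1, 2034.
Next gap: 11 days. January 1, 2034 + 11 days = January 12, 2034.
Next gap: 12 days. January 12, 2034 + 12 days = January 24, 2034.
Next gap: 13 days. January 24, 2034 + 13 days = February 6, 2034.
Next gap: 14 days. February 6, 2034 + 14 days = February 20, 2034.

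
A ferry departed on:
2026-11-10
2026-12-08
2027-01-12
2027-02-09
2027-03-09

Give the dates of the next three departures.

2027-04-13, 2027-05-11, 2027-06-08

These are Tuesdays at 28- or 35-day spacing (28, 35, 28, 28).
The pattern: 2nd Tuesday of the month.
April 2027 — 2nd Tuesday is 2027-04-13.
2nd Tuesday of May 2027: 2027-05-11.
June 2027 — 2nd Tuesday is 2027-06-08.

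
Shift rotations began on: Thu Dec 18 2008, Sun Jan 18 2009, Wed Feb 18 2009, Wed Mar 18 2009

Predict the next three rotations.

Sat Apr 18 2009, Mon May 18 2009, Thu Jun 18 2009

Each date is the 18th; the gaps (31, 31, 28) track the month lengths.
The rule is the 18th of each month.
April 2009: Sat Apr 18 2009.
Next: May 2009 → Mon May 18 2009.
Next: June 2009 → Thu Jun 18 2009.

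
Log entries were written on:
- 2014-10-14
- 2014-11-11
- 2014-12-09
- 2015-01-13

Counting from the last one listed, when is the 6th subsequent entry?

2015-07-14

Gaps: 28, 28, 35 days — a mix of 28 and 35. Every date is a Tuesday.
Each is the 2nd Tuesday of its month.
February 2015 — 2nd Tuesday is 2015-02-10.
March 2015 — 2nd Tuesday is 2015-03-10.
April 2015 — 2nd Tuesday is 2015-04-14.
May 2015 — 2nd Tuesday is 2015-05-12.
2nd Tuesday of June 2015: 2015-06-09.
July 2015 — 2nd Tuesday is 2015-07-14.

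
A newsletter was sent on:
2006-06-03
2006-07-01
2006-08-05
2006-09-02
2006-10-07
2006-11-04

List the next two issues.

All dates are Saturdays, 28, 35, 28, 35, 28 days apart.
Specifically, the 1st Saturday of each month.
1st Saturday of December 2006: 2006-12-02.
January 2007 — 1st Saturday is 2007-01-06.

2006-12-02, 2007-01-06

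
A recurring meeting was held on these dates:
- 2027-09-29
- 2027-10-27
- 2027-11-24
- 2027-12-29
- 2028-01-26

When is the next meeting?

These are Wednesdays with 28, 28, 35, 28-day gaps.
Each is the final Wednesday of its month — 2027-09-29 is past the 28th, so '4th Wednesday' doesn't fit.
Last Wednesday of February 2028: 2028-02-23.

2028-02-23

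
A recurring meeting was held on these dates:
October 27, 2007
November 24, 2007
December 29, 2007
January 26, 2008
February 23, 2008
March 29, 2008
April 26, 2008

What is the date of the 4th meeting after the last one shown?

Every date is a Saturday; gaps 28, 35, 28, 28, 35, 28 days.
Each is the last Saturday of its month (at least one falls on the 29th or later, ruling out '4th Saturday').
May 2008 ends with Saturday May 31, 2008.
June 2008 ends with Saturday June 28, 2008.
Last Saturday of July 2008: July 26, 2008.
Last Saturday of August 2008: August 30, 2008.

August 30, 2008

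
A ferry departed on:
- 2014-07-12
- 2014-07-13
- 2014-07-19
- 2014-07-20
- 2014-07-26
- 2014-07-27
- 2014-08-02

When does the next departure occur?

The gap pattern 1, 6, 1, 6, 1, 6 repeats every 2 events.
These are the Saturdays and Sundays of each week.
Next Sunday: 2014-08-03.

2014-08-03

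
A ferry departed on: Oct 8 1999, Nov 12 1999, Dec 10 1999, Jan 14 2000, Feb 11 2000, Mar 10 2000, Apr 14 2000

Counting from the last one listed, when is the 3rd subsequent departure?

Gaps: 35, 28, 35, 28, 28, 35 days — a mix of 28 and 35. Every date is a Friday.
Each is the 2nd Friday of its month.
May 2000 — 2nd Friday is May 12 2000.
2nd Friday of June 2000: Jun 9 2000.
2nd Friday of July 2000: Jul 14 2000.

Jul 14 2000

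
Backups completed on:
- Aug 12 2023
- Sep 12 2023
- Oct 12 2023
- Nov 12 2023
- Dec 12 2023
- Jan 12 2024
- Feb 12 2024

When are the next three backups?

Gaps: 31, 30, 31, 30, 31, 31 days — not constant. Every event is on the 12th of the month.
Pattern: the 12th of each month.
Next: March 2024 → Mar 12 2024.
Next: April 2024 → Apr 12 2024.
Next: May 2024 → May 12 2024.

Mar 12 2024, Apr 12 2024, May 12 2024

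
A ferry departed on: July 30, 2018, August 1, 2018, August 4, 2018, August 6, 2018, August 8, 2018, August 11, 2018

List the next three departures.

August 13, 2018; August 15, 2018; August 18, 2018

The gap pattern 2, 3, 2, 2, 3 repeats every 3 events.
These are the Mondays, Wednesdays and Saturdays of each week.
Next Monday: August 13, 2018.
The following Wednesday is August 15, 2018.
The following Saturday is August 18, 2018.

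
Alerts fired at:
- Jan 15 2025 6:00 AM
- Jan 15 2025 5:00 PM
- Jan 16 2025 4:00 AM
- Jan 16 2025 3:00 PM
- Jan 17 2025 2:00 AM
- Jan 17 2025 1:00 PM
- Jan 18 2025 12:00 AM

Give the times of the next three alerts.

Jan 18 2025 11:00 AM, Jan 18 2025 10:00 PM, Jan 19 2025 9:00 AM

The interval is a steady 11 hours (11, 11, 11, 11, 11, 11).
Jan 18 2025 12:00 AM + 11 h = Jan 18 2025 11:00 AM.
Jan 18 2025 11:00 AM + 11 h = Jan 18 2025 10:00 PM.
Jan 18 2025 10:00 PM + 11 h = Jan 19 2025 9:00 AM.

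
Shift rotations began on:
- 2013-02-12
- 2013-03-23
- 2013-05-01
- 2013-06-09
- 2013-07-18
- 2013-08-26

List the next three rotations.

The spacing is 39, 39, 39, 39, 39 days — always 39 days.
2013-08-26 + 39 days = 2013-10-04.
2013-10-04 + 39 days = 2013-11-12.
2013-11-12 + 39 days = 2013-12-21.

2013-10-04, 2013-11-12, 2013-12-21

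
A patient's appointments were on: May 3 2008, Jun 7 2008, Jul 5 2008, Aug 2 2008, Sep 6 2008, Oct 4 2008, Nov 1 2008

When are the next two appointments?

Gaps: 35, 28, 28, 35, 28, 28 days — a mix of 28 and 35. Every date is a Saturday.
Each is the 1st Saturday of its month.
1st Saturday of December 2008: Dec 6 2008.
January 2009 — 1st Saturday is Jan 3 2009.

Dec 6 2008, Jan 3 2009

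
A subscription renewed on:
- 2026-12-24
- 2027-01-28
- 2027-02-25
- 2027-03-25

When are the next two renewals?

Gaps: 35, 28, 28 days — a mix of 28 and 35. Every date is a Thursday.
Each is the 4th Thursday of its month.
April 2027 — 4th Thursday is 2027-04-22.
4th Thursday of May 2027: 2027-05-27.

2027-04-22, 2027-05-27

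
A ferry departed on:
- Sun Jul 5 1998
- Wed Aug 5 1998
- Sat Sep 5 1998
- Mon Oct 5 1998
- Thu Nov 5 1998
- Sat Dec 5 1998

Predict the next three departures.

Tue Jan 5 1999, Fri Feb 5 1999, Fri Mar 5 1999

The day-of-month is always 5 (31, 31, 30, 31, 30 days between events).
So this recurs on the 5th of each month.
Next: January 1999 → Tue Jan 5 1999.
February 1999: Fri Feb 5 1999.
Next: March 1999 → Fri Mar 5 1999.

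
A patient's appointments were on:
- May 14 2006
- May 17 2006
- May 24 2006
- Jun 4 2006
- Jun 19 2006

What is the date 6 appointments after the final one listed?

Gaps: 3, 7, 11, 15 days — each gap is 4 larger than the previous one.
Next gap: 19 days. Jun 19 2006 + 19 days = Jul 8 2006.
Next gap: 23 days. Jul 8 2006 + 23 days = Jul 31 2006.
Next gap: 27 days. Jul 31 2006 + 27 days = Aug 27 2006.
Next gap: 31 days. Aug 27 2006 + 31 days = Sep 27 2006.
Next gap: 35 days. Sep 27 2006 + 35 days = Nov 1 2006.
Next gap: 39 days. Nov 1 2006 + 39 days = Dec 10 2006.

Dec 10 2006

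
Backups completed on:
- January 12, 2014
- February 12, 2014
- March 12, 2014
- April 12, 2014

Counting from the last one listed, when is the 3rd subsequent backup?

The day-of-month is always 12 (31, 28, 31 days between events).
So this recurs on the 12th of each month.
May 2014: May 12, 2014.
June 2014: June 12, 2014.
Next: July 2014 → July 12, 2014.

July 12, 2014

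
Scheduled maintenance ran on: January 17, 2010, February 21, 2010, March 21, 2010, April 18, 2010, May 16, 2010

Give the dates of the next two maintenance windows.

These are Sundays at 28- or 35-day spacing (35, 28, 28, 28).
The pattern: 3rd Sunday of the month.
3rd Sunday of June 2010: June 20, 2010.
3rd Sunday of July 2010: July 18, 2010.

June 20, 2010; July 18, 2010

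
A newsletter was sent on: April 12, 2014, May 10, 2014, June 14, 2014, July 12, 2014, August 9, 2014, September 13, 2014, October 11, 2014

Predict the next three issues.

These are Saturdays at 28- or 35-day spacing (28, 35, 28, 28, 35, 28).
The pattern: 2nd Saturday of the month.
November 2014 — 2nd Saturday is November 8, 2014.
December 2014 — 2nd Saturday is December 13, 2014.
January 2015 — 2nd Saturday is January 10, 2015.

November 8, 2014; December 13, 2014; January 10, 2015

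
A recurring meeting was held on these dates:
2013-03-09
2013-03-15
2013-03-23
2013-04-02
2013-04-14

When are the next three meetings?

2013-04-28, 2013-05-14, 2013-06-01

Intervals are 6, 8, 10, 12 days — an arithmetic progression with common difference 2.
Next gap: 14 days. 2013-04-14 + 14 days = 2013-04-28.
Next gap: 16 days. 2013-04-28 + 16 days = 2013-05-14.
Next gap: 18 days. 2013-05-14 + 18 days = 2013-06-01.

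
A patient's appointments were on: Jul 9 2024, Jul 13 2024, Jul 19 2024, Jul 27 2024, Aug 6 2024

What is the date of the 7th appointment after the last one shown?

Dec 10 2024

Gaps: 4, 6, 8, 10 days — each gap is 2 larger than the previous one.
Next gap: 12 days. Aug 6 2024 + 12 days = Aug 18 2024.
Next gap: 14 days. Aug 18 2024 + 14 days = Sep 1 2024.
Next gap: 16 days. Sep 1 2024 + 16 days = Sep 17 2024.
Next gap: 18 days. Sep 17 2024 + 18 days = Oct 5 2024.
Next gap: 20 days. Oct 5 2024 + 20 days = Oct 25 2024.
Next gap: 22 days. Oct 25 2024 + 22 days = Nov 16 2024.
Next gap: 24 days. Nov 16 2024 + 24 days = Dec 10 2024.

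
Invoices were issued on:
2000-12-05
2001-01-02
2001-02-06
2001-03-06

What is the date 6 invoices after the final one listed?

Gaps: 28, 35, 28 days — a mix of 28 and 35. Every date is a Tuesday.
Each is the 1st Tuesday of its month.
April 2001 — 1st Tuesday is 2001-04-03.
May 2001 — 1st Tuesday is 2001-05-01.
June 2001 — 1st Tuesday is 2001-06-05.
1st Tuesday of July 2001: 2001-07-03.
1st Tuesday of August 2001: 2001-08-07.
September 2001 — 1st Tuesday is 2001-09-04.

2001-09-04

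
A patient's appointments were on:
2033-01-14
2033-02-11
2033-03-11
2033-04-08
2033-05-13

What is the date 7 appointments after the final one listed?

2033-12-09

These are Fridays at 28- or 35-day spacing (28, 28, 28, 35).
The pattern: 2nd Friday of the month.
June 2033 — 2nd Friday is 2033-06-10.
July 2033 — 2nd Friday is 2033-07-08.
August 2033 — 2nd Friday is 2033-08-12.
September 2033 — 2nd Friday is 2033-09-09.
October 2033 — 2nd Friday is 2033-10-14.
2nd Friday of November 2033: 2033-11-11.
December 2033 — 2nd Friday is 2033-12-09.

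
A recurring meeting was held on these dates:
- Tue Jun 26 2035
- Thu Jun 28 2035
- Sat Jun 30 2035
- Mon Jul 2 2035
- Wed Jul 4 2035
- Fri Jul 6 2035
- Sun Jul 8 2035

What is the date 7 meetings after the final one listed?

The spacing is 2, 2, 2, 2, 2, 2 days — always 2 days.
Sun Jul 8 2035 + 2 days = Tue Jul 10 2035.
Tue Jul 10 2035 + 2 days = Thu Jul 12 2035.
Thu Jul 12 2035 + 2 days = Sat Jul 14 2035.
Sat Jul 14 2035 + 2 days = Mon Jul 16 2035.
Mon Jul 16 2035 + 2 days = Wed Jul 18 2035.
Wed Jul 18 2035 + 2 days = Fri Jul 20 2035.
Fri Jul 20 2035 + 2 days = Sun Jul 22 2035.

Sun Jul 22 2035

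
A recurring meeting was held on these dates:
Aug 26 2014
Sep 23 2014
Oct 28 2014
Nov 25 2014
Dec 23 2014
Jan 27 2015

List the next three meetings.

Feb 24 2015, Mar 24 2015, Apr 28 2015

Gaps: 28, 35, 28, 28, 35 days — a mix of 28 and 35. Every date is a Tuesday.
Each is the 4th Tuesday of its month.
4th Tuesday of February 2015: Feb 24 2015.
4th Tuesday of March 2015: Mar 24 2015.
4th Tuesday of April 2015: Apr 28 2015.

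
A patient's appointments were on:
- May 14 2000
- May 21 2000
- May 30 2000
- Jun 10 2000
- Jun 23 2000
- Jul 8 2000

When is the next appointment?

Jul 25 2000

The spacing grows by 2 each time: 7, 9, 11, 13, 15 days.
Next gap: 17 days. Jul 8 2000 + 17 days = Jul 25 2000.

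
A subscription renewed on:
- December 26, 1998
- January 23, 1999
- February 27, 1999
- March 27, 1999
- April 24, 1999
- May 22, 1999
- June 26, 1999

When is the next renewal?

July 24, 1999

These are Saturdays at 28- or 35-day spacing (28, 35, 28, 28, 28, 35).
The pattern: 4th Saturday of the month.
4th Saturday of July 1999: July 24, 1999.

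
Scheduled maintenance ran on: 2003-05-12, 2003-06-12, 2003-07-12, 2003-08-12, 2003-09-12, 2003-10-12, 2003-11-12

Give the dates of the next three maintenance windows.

The day-of-month is always 12 (31, 30, 31, 31, 30, 31 days between events).
So this recurs on the 12th of each month.
Next: December 2003 → 2003-12-12.
Next: January 2004 → 2004-01-12.
February 2004: 2004-02-12.

2003-12-12, 2004-01-12, 2004-02-12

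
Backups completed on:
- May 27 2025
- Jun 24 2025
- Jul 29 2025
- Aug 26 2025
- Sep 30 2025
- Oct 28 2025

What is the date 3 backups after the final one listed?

Jan 27 2026

Every date is a Tuesday; gaps 28, 35, 28, 35, 28 days.
Each is the last Tuesday of its month (at least one falls on the 29th or later, ruling out '4th Tuesday').
November 2025 ends with Tuesday Nov 25 2025.
December 2025 ends with Tuesday Dec 30 2025.
Last Tuesday of January 2026: Jan 27 2026.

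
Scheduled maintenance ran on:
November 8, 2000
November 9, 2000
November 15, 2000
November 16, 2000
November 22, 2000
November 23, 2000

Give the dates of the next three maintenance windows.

Gaps: 1, 6, 1, 6, 1 days — not constant, but cyclic with period 2.
The events fall on every Wednesday and Thursday.
Next Wednesday: November 29, 2000.
The following Thursday is November 30, 2000.
The following Wednesday is December 6, 2000.

November 29, 2000; November 30, 2000; December 6, 2000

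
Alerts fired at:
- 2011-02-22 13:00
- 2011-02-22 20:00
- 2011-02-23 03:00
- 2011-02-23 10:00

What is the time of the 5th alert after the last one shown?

The interval is a steady 7 hours (7, 7, 7).
2011-02-23 10:00 + 7 h = 2011-02-23 17:00.
2011-02-23 17:00 + 7 h = 2011-02-24 00:00.
2011-02-24 00:00 + 7 h = 2011-02-24 07:00.
2011-02-24 07:00 + 7 h = 2011-02-24 14:00.
2011-02-24 14:00 + 7 h = 2011-02-24 21:00.

2011-02-24 21:00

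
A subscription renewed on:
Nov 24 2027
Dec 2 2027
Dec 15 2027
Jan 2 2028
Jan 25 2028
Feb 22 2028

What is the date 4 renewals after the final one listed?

Aug 2 2028

Intervals are 8, 13, 18, 23, 28 days — an arithmetic progression with common difference 5.
Next gap: 33 days. Feb 22 2028 + 33 days = Mar 26 2028.
Next gap: 38 days. Mar 26 2028 + 38 days = May 3 2028.
Next gap: 43 days. May 3 2028 + 43 days = Jun 15 2028.
Next gap: 48 days. Jun 15 2028 + 48 days = Aug 2 2028.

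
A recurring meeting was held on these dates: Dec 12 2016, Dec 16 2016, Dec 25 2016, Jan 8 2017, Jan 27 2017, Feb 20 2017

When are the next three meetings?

Mar 21 2017, Apr 24 2017, Jun 2 2017

Intervals are 4, 9, 14, 19, 24 days — an arithmetic progression with common difference 5.
Next gap: 29 days. Feb 20 2017 + 29 days = Mar 21 2017.
Next gap: 34 days. Mar 21 2017 + 34 days = Apr 24 2017.
Next gap: 39 days. Apr 24 2017 + 39 days = Jun 2 2017.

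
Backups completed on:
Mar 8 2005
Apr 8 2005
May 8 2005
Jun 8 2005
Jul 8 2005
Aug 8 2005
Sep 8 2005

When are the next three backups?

Gaps: 31, 30, 31, 30, 31, 31 days — not constant. Every event is on the 8th of the month.
Pattern: the 8th of each month.
October 2005: Oct 8 2005.
Next: November 2005 → Nov 8 2005.
December 2005: Dec 8 2005.

Oct 8 2005, Nov 8 2005, Dec 8 2005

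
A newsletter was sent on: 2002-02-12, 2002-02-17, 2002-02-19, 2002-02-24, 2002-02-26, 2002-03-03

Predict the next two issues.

Every event lands on a Tuesday or Sunday (gaps cycle 5, 2, 5, 2, 5).
So the schedule is: every Tuesday and Sunday.
Next Tuesday: 2002-03-05.
The following Sunday is 2002-03-10.

2002-03-05, 2002-03-10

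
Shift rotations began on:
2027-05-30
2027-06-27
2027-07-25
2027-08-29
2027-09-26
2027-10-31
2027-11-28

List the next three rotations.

2027-12-26, 2028-01-30, 2028-02-27

All Sundays; the gaps (28, 28, 35, 28, 35, 28) vary with month length.
This is the last Sunday of each month.
December 2027 ends with Sunday 2027-12-26.
January 2028 ends with Sunday 2028-01-30.
Last Sunday of February 2028: 2028-02-27.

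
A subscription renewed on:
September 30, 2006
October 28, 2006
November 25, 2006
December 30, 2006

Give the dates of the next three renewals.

All Saturdays; the gaps (28, 28, 35) vary with month length.
This is the last Saturday of each month.
Last Saturday of January 2007: January 27, 2007.
February 2007 ends with Saturday February 24, 2007.
March 2007 ends with Saturday March 31, 2007.

January 27, 2007; February 24, 2007; March 31, 2007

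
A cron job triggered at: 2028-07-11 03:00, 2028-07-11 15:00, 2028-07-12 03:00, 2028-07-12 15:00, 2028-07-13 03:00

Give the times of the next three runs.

2028-07-13 15:00, 2028-07-14 03:00, 2028-07-14 15:00

The interval is a steady 12 hours (12, 12, 12, 12).
2028-07-13 03:00 + 12 h = 2028-07-13 15:00.
2028-07-13 15:00 + 12 h = 2028-07-14 03:00.
2028-07-14 03:00 + 12 h = 2028-07-14 15:00.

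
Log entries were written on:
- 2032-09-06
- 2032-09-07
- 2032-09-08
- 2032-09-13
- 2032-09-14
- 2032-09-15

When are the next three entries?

2032-09-20, 2032-09-21, 2032-09-22

Every event lands on a Monday or Tuesday or Wednesday (gaps cycle 1, 1, 5, 1, 1).
So the schedule is: every Monday, Tuesday and Wednesday.
Next Monday: 2032-09-20.
Next Tuesday: 2032-09-21.
Next Wednesday: 2032-09-22.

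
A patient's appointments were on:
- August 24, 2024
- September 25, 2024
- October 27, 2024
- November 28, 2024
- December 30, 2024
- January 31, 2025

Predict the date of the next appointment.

March 4, 2025

Gaps between consecutive events: 32, 32, 32, 32, 32 days — a constant 32-day interval.
January 31, 2025 + 32 days = March 4, 2025.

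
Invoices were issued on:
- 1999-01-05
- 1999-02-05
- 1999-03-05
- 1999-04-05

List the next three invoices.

Each date is the 5th; the gaps (31, 28, 31) track the month lengths.
The rule is the 5th of each month.
May 1999: 1999-05-05.
June 1999: 1999-06-05.
July 1999: 1999-07-05.

1999-05-05, 1999-06-05, 1999-07-05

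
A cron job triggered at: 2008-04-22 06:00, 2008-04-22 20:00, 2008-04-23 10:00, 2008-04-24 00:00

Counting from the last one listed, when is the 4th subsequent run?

2008-04-26 08:00

Spacing: 14, 14, 14 h — constant 14 h.
2008-04-24 00:00 + 14 h = 2008-04-24 14:00.
2008-04-24 14:00 + 14 h = 2008-04-25 04:00.
2008-04-25 04:00 + 14 h = 2008-04-25 18:00.
2008-04-25 18:00 + 14 h = 2008-04-26 08:00.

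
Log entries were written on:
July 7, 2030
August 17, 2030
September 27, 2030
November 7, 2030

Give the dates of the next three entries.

December 18, 2030; January 28, 2031; March 10, 2031

Every event comes 41 days after the last (41, 41, 41).
November 7, 2030 + 41 days = December 18, 2030.
December 18, 2030 + 41 days = January 28, 2031.
January 28, 2031 + 41 days = March 10, 2031.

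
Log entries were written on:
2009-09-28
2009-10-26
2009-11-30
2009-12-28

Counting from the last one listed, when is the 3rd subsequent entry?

2010-03-29

All Mondays; the gaps (28, 35, 28) vary with month length.
This is the last Monday of each month.
Last Monday of January 2010: 2010-01-25.
Last Monday of February 2010: 2010-02-22.
Last Monday of March 2010: 2010-03-29.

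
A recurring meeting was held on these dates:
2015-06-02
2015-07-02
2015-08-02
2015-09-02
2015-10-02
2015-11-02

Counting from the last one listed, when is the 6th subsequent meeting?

Gaps: 30, 31, 31, 30, 31 days — not constant. Every event is on the 2nd of the month.
Pattern: the 2nd of each month.
December 2015: 2015-12-02.
Next: January 2016 → 2016-01-02.
February 2016: 2016-02-02.
March 2016: 2016-03-02.
Next: April 2016 → 2016-04-02.
Next: May 2016 → 2016-05-02.

2016-05-02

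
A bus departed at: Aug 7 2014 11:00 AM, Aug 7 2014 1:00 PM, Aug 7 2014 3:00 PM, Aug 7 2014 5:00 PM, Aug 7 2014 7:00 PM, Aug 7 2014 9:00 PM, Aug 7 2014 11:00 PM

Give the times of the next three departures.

Spacing: 2, 2, 2, 2, 2, 2 h — constant 2 h.
Aug 7 2014 11:00 PM + 2 h = Aug 8 2014 1:00 AM.
Aug 8 2014 1:00 AM + 2 h = Aug 8 2014 3:00 AM.
Aug 8 2014 3:00 AM + 2 h = Aug 8 2014 5:00 AM.

Aug 8 2014 1:00 AM, Aug 8 2014 3:00 AM, Aug 8 2014 5:00 AM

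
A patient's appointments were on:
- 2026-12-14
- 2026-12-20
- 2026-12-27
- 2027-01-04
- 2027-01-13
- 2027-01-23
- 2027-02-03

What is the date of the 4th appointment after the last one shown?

2027-03-29

Gaps: 6, 7, 8, 9, 10, 11 days — each gap is 1 larger than the previous one.
Next gap: 12 days. 2027-02-03 + 12 days = 2027-02-15.
Next gap: 13 days. 2027-02-15 + 13 days = 2027-02-28.
Next gap: 14 days. 2027-02-28 + 14 days = 2027-03-14.
Next gap: 15 days. 2027-03-14 + 15 days = 2027-03-29.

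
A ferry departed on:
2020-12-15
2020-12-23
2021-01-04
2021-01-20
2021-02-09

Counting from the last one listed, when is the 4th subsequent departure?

The spacing grows by 4 each time: 8, 12, 16, 20 days.
Next gap: 24 days. 2021-02-09 + 24 days = 2021-03-05.
Next gap: 28 days. 2021-03-05 + 28 days = 2021-04-02.
Next gap: 32 days. 2021-04-02 + 32 days = 2021-05-04.
Next gap: 36 days. 2021-05-04 + 36 days = 2021-06-09.

2021-06-09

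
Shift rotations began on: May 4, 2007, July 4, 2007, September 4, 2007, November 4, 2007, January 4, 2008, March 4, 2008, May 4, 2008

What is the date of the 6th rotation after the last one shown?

Each date is the 4th; the gaps (61, 62, 61, 61, 60, 61) track the month lengths.
The rule is the 4th of every 2 months.
July 2008: July 4, 2008.
Next: September 2008 → September 4, 2008.
November 2008: November 4, 2008.
January 2009: January 4, 2009.
Next: March 2009 → March 4, 2009.
May 2009: May 4, 2009.

May 4, 2009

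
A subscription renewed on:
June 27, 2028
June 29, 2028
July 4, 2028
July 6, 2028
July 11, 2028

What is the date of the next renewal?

July 13, 2028

Every event lands on a Tuesday or Thursday (gaps cycle 2, 5, 2, 5).
So the schedule is: every Tuesday and Thursday.
Next Thursday: July 13, 2028.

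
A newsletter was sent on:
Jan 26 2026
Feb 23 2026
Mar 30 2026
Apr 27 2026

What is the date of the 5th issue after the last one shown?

All Mondays; the gaps (28, 35, 28) vary with month length.
This is the last Monday of each month.
Last Monday of May 2026: May 25 2026.
Last Monday of June 2026: Jun 29 2026.
Last Monday of July 2026: Jul 27 2026.
Last Monday of August 2026: Aug 31 2026.
Last Monday of September 2026: Sep 28 2026.

Sep 28 2026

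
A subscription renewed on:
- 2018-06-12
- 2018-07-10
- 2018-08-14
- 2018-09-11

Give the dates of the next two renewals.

Gaps: 28, 35, 28 days — a mix of 28 and 35. Every date is a Tuesday.
Each is the 2nd Tuesday of its month.
2nd Tuesday of October 2018: 2018-10-09.
November 2018 — 2nd Tuesday is 2018-11-13.

2018-10-09, 2018-11-13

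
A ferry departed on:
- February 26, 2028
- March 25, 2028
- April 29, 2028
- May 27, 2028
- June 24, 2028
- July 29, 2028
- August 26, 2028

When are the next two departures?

September 30, 2028; October 28, 2028

All Saturdays; the gaps (28, 35, 28, 28, 35, 28) vary with month length.
This is the last Saturday of each month.
Last Saturday of September 2028: September 30, 2028.
October 2028 ends with Saturday October 28, 2028.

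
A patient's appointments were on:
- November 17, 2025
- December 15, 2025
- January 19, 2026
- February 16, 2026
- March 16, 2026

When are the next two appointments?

Gaps: 28, 35, 28, 28 days — a mix of 28 and 35. Every date is a Monday.
Each is the 3rd Monday of its month.
April 2026 — 3rd Monday is April 20, 2026.
3rd Monday of May 2026: May 18, 2026.

April 20, 2026; May 18, 2026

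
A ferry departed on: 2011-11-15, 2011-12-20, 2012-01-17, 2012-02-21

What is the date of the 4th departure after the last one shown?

2012-06-19

These are Tuesdays at 28- or 35-day spacing (35, 28, 35).
The pattern: 3rd Tuesday of the month.
3rd Tuesday of March 2012: 2012-03-20.
3rd Tuesday of April 2012: 2012-04-17.
May 2012 — 3rd Tuesday is 2012-05-15.
June 2012 — 3rd Tuesday is 2012-06-19.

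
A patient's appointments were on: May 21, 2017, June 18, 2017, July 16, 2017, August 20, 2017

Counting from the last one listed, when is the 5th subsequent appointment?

January 21, 2018

All dates are Sundays, 28, 28, 35 days apart.
Specifically, the 3rd Sunday of each month.
September 2017 — 3rd Sunday is September 17, 2017.
October 2017 — 3rd Sunday is October 15, 2017.
November 2017 — 3rd Sunday is November 19, 2017.
December 2017 — 3rd Sunday is December 17, 2017.
January 2018 — 3rd Sunday is January 21, 2018.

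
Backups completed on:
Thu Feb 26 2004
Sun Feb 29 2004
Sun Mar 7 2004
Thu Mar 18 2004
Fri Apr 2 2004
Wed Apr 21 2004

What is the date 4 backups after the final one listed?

Gaps: 3, 7, 11, 15, 19 days — each gap is 4 larger than the previous one.
Next gap: 23 days. Wed Apr 21 2004 + 23 days = Fri May 14 2004.
Next gap: 27 days. Fri May 14 2004 + 27 days = Thu Jun 10 2004.
Next gap: 31 days. Thu Jun 10 2004 + 31 days = Sun Jul 11 2004.
Next gap: 35 days. Sun Jul 11 2004 + 35 days = Sun Aug 15 2004.

Sun Aug 15 2004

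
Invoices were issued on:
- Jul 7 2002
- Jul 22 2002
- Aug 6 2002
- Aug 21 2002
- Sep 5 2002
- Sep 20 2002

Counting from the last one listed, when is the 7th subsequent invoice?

Gaps between consecutive events: 15, 15, 15, 15, 15 days — a constant 15-day interval.
Sep 20 2002 + 15 days = Oct 5 2002.
Oct 5 2002 + 15 days = Oct 20 2002.
Oct 20 2002 + 15 days = Nov 4 2002.
Nov 4 2002 + 15 days = Nov 19 2002.
Nov 19 2002 + 15 days = Dec 4 2002.
Dec 4 2002 + 15 days = Dec 19 2002.
Dec 19 2002 + 15 days = Jan 3 2003.

Jan 3 2003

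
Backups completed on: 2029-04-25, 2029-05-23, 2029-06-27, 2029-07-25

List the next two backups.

All dates are Wednesdays, 28, 35, 28 days apart.
Specifically, the 4th Wednesday of each month.
August 2029 — 4th Wednesday is 2029-08-22.
September 2029 — 4th Wednesday is 2029-09-26.

2029-08-22, 2029-09-26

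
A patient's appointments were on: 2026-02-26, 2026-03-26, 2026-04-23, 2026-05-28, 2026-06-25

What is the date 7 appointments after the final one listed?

All dates are Thursdays, 28, 28, 35, 28 days apart.
Specifically, the 4th Thursday of each month.
July 2026 — 4th Thursday is 2026-07-23.
4th Thursday of August 2026: 2026-08-27.
September 2026 — 4th Thursday is 2026-09-24.
October 2026 — 4th Thursday is 2026-10-22.
November 2026 — 4th Thursday is 2026-11-26.
December 2026 — 4th Thursday is 2026-12-24.
4th Thursday of January 2027: 2027-01-28.

2027-01-28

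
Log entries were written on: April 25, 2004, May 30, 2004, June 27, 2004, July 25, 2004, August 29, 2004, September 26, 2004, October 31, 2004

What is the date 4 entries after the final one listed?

Every date is a Sunday; gaps 35, 28, 28, 35, 28, 35 days.
Each is the last Sunday of its month (at least one falls on the 29th or later, ruling out '4th Sunday').
November 2004 ends with Sunday November 28, 2004.
December 2004 ends with Sunday December 26, 2004.
January 2005 ends with Sunday January 30, 2005.
February 2005 ends with Sunday February 27, 2005.

February 27, 2005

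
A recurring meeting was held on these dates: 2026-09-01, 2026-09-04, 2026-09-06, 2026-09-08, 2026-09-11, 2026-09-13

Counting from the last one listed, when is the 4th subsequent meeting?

The gap pattern 3, 2, 2, 3, 2 repeats every 3 events.
These are the Tuesdays, Fridays and Sundays of each week.
The following Tuesday is 2026-09-15.
Next Friday: 2026-09-18.
Next Sunday: 2026-09-20.
The following Tuesday is 2026-09-22.

2026-09-22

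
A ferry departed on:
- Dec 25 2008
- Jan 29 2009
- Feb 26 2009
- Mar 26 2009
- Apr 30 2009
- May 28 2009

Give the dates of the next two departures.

All Thursdays; the gaps (35, 28, 28, 35, 28) vary with month length.
This is the last Thursday of each month.
June 2009 ends with Thursday Jun 25 2009.
Last Thursday of July 2009: Jul 30 2009.

Jun 25 2009, Jul 30 2009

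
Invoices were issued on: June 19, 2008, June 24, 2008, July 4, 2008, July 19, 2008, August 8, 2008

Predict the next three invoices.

September 2, 2008; October 2, 2008; November 6, 2008

The spacing grows by 5 each time: 5, 10, 15, 20 days.
Next gap: 25 days. August 8, 2008 + 25 days = September 2, 2008.
Next gap: 30 days. September 2, 2008 + 30 days = October 2, 2008.
Next gap: 35 days. October 2, 2008 + 35 days = November 6, 2008.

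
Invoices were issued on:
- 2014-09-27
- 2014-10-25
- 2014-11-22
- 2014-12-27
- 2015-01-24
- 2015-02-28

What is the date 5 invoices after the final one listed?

All dates are Saturdays, 28, 28, 35, 28, 35 days apart.
Specifically, the 4th Saturday of each month.
4th Saturday of March 2015: 2015-03-28.
April 2015 — 4th Saturday is 2015-04-25.
May 2015 — 4th Saturday is 2015-05-23.
June 2015 — 4th Saturday is 2015-06-27.
4th Saturday of July 2015: 2015-07-25.

2015-07-25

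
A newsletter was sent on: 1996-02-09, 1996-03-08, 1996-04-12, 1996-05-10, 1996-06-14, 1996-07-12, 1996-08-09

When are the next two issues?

1996-09-13, 1996-10-11

Gaps: 28, 35, 28, 35, 28, 28 days — a mix of 28 and 35. Every date is a Friday.
Each is the 2nd Friday of its month.
September 1996 — 2nd Friday is 1996-09-13.
2nd Friday of October 1996: 1996-10-11.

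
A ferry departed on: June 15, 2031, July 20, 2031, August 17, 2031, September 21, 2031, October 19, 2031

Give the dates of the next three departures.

November 16, 2031; December 21, 2031; January 18, 2032

These are Sundays at 28- or 35-day spacing (35, 28, 35, 28).
The pattern: 3rd Sunday of the month.
3rd Sunday of November 2031: November 16, 2031.
3rd Sunday of December 2031: December 21, 2031.
3rd Sunday of January 2032: January 18, 2032.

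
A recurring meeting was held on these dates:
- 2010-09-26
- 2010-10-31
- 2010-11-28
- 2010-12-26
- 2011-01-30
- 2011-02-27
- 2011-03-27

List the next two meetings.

Every date is a Sunday; gaps 35, 28, 28, 35, 28, 28 days.
Each is the last Sunday of its month (at least one falls on the 29th or later, ruling out '4th Sunday').
April 2011 ends with Sunday 2011-04-24.
Last Sunday of May 2011: 2011-05-29.

2011-04-24, 2011-05-29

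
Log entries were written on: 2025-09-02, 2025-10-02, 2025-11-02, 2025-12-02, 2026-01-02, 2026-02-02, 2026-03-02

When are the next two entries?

The day-of-month is always 2 (30, 31, 30, 31, 31, 28 days between events).
So this recurs on the 2nd of each month.
April 2026: 2026-04-02.
May 2026: 2026-05-02.

2026-04-02, 2026-05-02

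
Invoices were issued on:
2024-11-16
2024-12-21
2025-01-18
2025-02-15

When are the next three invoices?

2025-03-15, 2025-04-19, 2025-05-17

All dates are Saturdays, 35, 28, 28 days apart.
Specifically, the 3rd Saturday of each month.
3rd Saturday of March 2025: 2025-03-15.
3rd Saturday of April 2025: 2025-04-19.
3rd Saturday of May 2025: 2025-05-17.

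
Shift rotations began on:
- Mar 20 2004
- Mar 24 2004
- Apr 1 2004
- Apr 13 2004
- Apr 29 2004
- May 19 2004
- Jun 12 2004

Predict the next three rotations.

Jul 10 2004, Aug 11 2004, Sep 16 2004

Gaps: 4, 8, 12, 16, 20, 24 days — each gap is 4 larger than the previous one.
Next gap: 28 days. Jun 12 2004 + 28 days = Jul 10 2004.
Next gap: 32 days. Jul 10 2004 + 32 days = Aug 11 2004.
Next gap: 36 days. Aug 11 2004 + 36 days = Sep 16 2004.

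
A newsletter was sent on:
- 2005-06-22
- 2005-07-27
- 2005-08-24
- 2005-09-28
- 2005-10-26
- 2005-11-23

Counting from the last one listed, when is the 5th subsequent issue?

2006-04-26

These are Wednesdays at 28- or 35-day spacing (35, 28, 35, 28, 28).
The pattern: 4th Wednesday of the month.
December 2005 — 4th Wednesday is 2005-12-28.
4th Wednesday of January 2006: 2006-01-25.
4th Wednesday of February 2006: 2006-02-22.
4th Wednesday of March 2006: 2006-03-22.
April 2006 — 4th Wednesday is 2006-04-26.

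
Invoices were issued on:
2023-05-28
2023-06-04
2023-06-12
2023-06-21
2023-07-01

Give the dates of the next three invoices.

Gaps: 7, 8, 9, 10 days — each gap is 1 larger than the previous one.
Next gap: 11 days. 2023-07-01 + 11 days = 2023-07-12.
Next gap: 12 days. 2023-07-12 + 12 days = 2023-07-24.
Next gap: 13 days. 2023-07-24 + 13 days = 2023-08-06.

2023-07-12, 2023-07-24, 2023-08-06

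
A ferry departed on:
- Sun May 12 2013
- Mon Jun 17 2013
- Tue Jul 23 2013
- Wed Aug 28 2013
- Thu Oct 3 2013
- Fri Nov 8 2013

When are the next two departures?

The spacing is 36, 36, 36, 36, 36 days — always 36 days.
Fri Nov 8 2013 + 36 days = Sat Dec 14 2013.
Sat Dec 14 2013 + 36 days = Sun Jan 19 2014.

Sat Dec 14 2013, Sun Jan 19 2014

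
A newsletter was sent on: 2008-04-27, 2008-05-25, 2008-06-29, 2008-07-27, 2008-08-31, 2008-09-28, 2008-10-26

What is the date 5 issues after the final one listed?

2009-03-29

These are Sundays with 28, 35, 28, 35, 28, 28-day gaps.
Each is the final Sunday of its month — 2008-06-29 is past the 28th, so '4th Sunday' doesn't fit.
November 2008 ends with Sunday 2008-11-30.
Last Sunday of December 2008: 2008-12-28.
January 2009 ends with Sunday 2009-01-25.
February 2009 ends with Sunday 2009-02-22.
Last Sunday of March 2009: 2009-03-29.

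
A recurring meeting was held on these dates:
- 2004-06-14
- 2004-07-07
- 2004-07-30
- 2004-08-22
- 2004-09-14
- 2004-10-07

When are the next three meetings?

The spacing is 23, 23, 23, 23, 23 days — always 23 days.
2004-10-07 + 23 days = 2004-10-30.
2004-10-30 + 23 days = 2004-11-22.
2004-11-22 + 23 days = 2004-12-15.

2004-10-30, 2004-11-22, 2004-12-15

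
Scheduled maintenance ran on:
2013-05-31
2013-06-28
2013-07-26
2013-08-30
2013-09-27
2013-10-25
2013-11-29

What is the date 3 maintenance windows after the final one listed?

2014-02-28

Every date is a Friday; gaps 28, 28, 35, 28, 28, 35 days.
Each is the last Friday of its month (at least one falls on the 29th or later, ruling out '4th Friday').
December 2013 ends with Friday 2013-12-27.
Last Friday of January 2014: 2014-01-31.
February 2014 ends with Friday 2014-02-28.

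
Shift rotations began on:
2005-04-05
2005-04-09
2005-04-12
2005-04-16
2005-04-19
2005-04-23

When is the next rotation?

Every event lands on a Tuesday or Saturday (gaps cycle 4, 3, 4, 3, 4).
So the schedule is: every Tuesday and Saturday.
Next Tuesday: 2005-04-26.

2005-04-26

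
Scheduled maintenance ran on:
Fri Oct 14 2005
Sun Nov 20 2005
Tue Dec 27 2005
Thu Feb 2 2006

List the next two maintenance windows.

Sat Mar 11 2006, Mon Apr 17 2006

Gaps between consecutive events: 37, 37, 37 days — a constant 37-day interval.
Thu Feb 2 2006 + 37 days = Sat Mar 11 2006.
Sat Mar 11 2006 + 37 days = Mon Apr 17 2006.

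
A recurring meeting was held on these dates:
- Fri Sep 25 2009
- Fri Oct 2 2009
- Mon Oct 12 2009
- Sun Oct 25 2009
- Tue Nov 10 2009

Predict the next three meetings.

Sun Nov 29 2009, Mon Dec 21 2009, Fri Jan 15 2010

Gaps: 7, 10, 13, 16 days — each gap is 3 larger than the previous one.
Next gap: 19 days. Tue Nov 10 2009 + 19 days = Sun Nov 29 2009.
Next gap: 22 days. Sun Nov 29 2009 + 22 days = Mon Dec 21 2009.
Next gap: 25 days. Mon Dec 21 2009 + 25 days = Fri Jan 15 2010.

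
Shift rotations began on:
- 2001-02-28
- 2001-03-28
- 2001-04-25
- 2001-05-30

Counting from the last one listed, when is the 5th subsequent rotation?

Every date is a Wednesday; gaps 28, 28, 35 days.
Each is the last Wednesday of its month (at least one falls on the 29th or later, ruling out '4th Wednesday').
Last Wednesday of June 2001: 2001-06-27.
July 2001 ends with Wednesday 2001-07-25.
August 2001 ends with Wednesday 2001-08-29.
September 2001 ends with Wednesday 2001-09-26.
October 2001 ends with Wednesday 2001-10-31.

2001-10-31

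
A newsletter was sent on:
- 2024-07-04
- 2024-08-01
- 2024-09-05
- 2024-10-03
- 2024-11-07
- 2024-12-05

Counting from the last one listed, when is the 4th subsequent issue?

Gaps: 28, 35, 28, 35, 28 days — a mix of 28 and 35. Every date is a Thursday.
Each is the 1st Thursday of its month.
1st Thursday of January 2025: 2025-01-02.
February 2025 — 1st Thursday is 2025-02-06.
1st Thursday of March 2025: 2025-03-06.
1st Thursday of April 2025: 2025-04-03.

2025-04-03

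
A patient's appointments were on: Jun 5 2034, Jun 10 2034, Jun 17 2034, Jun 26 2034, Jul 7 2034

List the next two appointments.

Jul 20 2034, Aug 4 2034

The spacing grows by 2 each time: 5, 7, 9, 11 days.
Next gap: 13 days. Jul 7 2034 + 13 days = Jul 20 2034.
Next gap: 15 days. Jul 20 2034 + 15 days = Aug 4 2034.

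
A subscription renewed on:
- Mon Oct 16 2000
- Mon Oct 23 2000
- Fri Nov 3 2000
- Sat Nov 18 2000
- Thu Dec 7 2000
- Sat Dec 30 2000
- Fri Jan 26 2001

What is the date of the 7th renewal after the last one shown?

Intervals are 7, 11, 15, 19, 23, 27 days — an arithmetic progression with common difference 4.
Next gap: 31 days. Fri Jan 26 2001 + 31 days = Mon Feb 26 2001.
Next gap: 35 days. Mon Feb 26 2001 + 35 days = Mon Apr 2 2001.
Next gap: 39 days. Mon Apr 2 2001 + 39 days = Fri May 11 2001.
Next gap: 43 days. Fri May 11 2001 + 43 days = Sat Jun 23 2001.
Next gap: 47 days. Sat Jun 23 2001 + 47 days = Thu Aug 9 2001.
Next gap: 51 days. Thu Aug 9 2001 + 51 days = Sat Sep 29 2001.
Next gap: 55 days. Sat Sep 29 2001 + 55 days = Fri Nov 23 2001.

Fri Nov 23 2001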